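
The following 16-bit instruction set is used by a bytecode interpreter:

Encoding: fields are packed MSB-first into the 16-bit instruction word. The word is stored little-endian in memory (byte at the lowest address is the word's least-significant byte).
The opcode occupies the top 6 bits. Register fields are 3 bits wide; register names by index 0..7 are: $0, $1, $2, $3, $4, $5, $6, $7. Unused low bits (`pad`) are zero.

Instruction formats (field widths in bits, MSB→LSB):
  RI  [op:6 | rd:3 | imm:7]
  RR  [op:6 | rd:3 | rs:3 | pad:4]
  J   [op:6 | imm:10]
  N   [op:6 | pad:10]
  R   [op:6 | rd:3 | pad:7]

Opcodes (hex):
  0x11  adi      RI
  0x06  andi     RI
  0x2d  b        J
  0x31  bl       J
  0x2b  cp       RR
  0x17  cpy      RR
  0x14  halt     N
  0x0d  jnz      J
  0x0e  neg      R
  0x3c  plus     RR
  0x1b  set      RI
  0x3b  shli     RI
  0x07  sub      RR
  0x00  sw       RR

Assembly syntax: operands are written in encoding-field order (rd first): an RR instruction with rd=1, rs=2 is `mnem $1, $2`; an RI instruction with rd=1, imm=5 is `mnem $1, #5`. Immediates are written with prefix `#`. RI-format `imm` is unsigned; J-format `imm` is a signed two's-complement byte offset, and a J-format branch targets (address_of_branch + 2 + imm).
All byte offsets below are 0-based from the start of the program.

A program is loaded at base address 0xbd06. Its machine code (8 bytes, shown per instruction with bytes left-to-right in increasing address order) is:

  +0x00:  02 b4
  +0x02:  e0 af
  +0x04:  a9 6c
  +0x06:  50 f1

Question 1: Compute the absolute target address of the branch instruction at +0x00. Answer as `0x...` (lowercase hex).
off 0x00: read 02 b4 as little → 0xb402
  top 6b → 0x2d → b [J]
  [9:0] imm=2 = #2
  target = base 0xbd06 + off 0x00 + 2 + imm 2 = 0xbd0a

0xbd0a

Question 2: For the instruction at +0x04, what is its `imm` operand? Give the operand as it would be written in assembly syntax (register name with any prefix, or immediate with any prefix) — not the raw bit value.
#41

[04] a9 6c → 0x6ca9
  op=0x6ca9>>10=0x1b ⇒ set (RI)
  rd@[9:7]=0x1 ⇒ $1
  imm@[6:0]=0x29 ⇒ #41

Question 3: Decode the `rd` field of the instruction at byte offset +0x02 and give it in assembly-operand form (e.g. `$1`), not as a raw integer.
+0x02: e0 af ⇒ word 0xafe0 (little)
  top 6b → 0x2b → cp [RR]
  rd@[9:7]=0x7 ⇒ $7
  rs@[6:4]=0x6 ⇒ $6

$7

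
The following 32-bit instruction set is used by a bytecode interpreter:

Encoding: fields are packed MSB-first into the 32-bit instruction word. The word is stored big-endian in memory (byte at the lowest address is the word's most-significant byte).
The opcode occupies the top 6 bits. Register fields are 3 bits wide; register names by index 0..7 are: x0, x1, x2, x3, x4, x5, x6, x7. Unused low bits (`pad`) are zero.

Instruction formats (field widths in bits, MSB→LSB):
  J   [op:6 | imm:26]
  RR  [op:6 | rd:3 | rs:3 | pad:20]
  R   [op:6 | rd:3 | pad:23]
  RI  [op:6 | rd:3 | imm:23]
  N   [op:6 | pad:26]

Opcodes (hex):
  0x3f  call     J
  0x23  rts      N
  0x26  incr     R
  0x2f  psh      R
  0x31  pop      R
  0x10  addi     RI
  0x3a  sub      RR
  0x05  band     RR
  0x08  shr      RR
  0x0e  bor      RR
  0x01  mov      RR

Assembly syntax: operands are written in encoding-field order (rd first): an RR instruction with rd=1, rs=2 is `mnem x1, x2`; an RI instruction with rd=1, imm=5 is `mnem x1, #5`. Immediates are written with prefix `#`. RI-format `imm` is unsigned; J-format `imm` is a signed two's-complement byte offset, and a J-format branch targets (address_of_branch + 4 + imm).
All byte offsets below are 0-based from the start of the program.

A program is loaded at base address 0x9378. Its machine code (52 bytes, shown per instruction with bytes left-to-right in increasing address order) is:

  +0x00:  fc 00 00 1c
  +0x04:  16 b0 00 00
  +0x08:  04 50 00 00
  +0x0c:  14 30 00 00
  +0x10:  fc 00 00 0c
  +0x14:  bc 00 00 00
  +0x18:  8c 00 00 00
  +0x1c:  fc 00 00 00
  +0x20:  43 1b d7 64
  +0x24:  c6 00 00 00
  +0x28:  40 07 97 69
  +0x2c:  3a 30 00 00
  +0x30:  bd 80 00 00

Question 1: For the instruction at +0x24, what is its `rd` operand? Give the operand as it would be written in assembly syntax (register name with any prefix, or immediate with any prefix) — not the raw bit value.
x4

+0x24: c6 00 00 00 ⇒ word 0xc6000000 (big)
  top 6b → 0x31 → pop [R]
  rd: (w>>23)&0x7=0x4 → x4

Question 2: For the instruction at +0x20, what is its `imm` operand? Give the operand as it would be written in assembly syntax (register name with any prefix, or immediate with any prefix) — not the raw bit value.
[20] 43 1b d7 64 → 0x431bd764
  top 6b → 0x10 → addi [RI]
  [25:23] rd=6 = x6
  [22:0] imm=1824612 = #1824612

#1824612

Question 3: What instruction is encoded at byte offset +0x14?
psh x0

+0x14: bc 00 00 00 ⇒ word 0xbc000000 (big)
  op=0xbc000000>>26=0x2f ⇒ psh (R)
  [25:23] rd=0 = x0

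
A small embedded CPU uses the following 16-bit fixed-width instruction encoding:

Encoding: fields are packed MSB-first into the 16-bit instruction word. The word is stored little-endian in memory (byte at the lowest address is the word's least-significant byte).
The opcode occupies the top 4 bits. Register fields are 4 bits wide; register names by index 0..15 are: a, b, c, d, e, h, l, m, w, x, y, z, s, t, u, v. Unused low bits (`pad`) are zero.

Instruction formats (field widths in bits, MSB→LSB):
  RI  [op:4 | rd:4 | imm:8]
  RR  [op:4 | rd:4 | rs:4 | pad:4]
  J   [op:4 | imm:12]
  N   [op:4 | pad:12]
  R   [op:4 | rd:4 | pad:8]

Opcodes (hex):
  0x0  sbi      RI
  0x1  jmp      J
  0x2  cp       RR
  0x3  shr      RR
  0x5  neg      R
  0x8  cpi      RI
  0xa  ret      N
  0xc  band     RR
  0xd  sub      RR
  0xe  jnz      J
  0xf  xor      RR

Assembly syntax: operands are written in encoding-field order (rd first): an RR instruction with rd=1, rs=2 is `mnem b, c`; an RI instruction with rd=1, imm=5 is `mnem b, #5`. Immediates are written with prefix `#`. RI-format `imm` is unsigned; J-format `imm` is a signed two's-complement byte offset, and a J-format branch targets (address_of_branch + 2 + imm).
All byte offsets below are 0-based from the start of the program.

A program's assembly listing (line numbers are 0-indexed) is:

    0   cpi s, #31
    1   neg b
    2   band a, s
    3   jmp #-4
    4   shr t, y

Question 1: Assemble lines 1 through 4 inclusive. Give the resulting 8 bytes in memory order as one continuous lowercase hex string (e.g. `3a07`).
0051c0c0fc1fa03d

L1: neg op=0x5:4|rd=1:4|pad=0:8 ⇒ 0x5100 ⇒ little 00 51
L2: band op=0xc:4|rd=0:4|rs=12:4|pad=0:4 ⇒ 0xc0c0 ⇒ little c0 c0
L3: jmp op=0x1:4|imm=-4:12 ⇒ 0x1ffc ⇒ little fc 1f
L4: shr op=0x3:4|rd=13:4|rs=10:4|pad=0:4 ⇒ 0x3da0 ⇒ little a0 3d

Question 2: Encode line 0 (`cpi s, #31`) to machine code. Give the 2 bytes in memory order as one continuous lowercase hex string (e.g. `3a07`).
line 0 (cpi): pack op=0x8:4|rd=12:4|imm=31:8 = 0x8c1f; little→ 1f 8c

1f8c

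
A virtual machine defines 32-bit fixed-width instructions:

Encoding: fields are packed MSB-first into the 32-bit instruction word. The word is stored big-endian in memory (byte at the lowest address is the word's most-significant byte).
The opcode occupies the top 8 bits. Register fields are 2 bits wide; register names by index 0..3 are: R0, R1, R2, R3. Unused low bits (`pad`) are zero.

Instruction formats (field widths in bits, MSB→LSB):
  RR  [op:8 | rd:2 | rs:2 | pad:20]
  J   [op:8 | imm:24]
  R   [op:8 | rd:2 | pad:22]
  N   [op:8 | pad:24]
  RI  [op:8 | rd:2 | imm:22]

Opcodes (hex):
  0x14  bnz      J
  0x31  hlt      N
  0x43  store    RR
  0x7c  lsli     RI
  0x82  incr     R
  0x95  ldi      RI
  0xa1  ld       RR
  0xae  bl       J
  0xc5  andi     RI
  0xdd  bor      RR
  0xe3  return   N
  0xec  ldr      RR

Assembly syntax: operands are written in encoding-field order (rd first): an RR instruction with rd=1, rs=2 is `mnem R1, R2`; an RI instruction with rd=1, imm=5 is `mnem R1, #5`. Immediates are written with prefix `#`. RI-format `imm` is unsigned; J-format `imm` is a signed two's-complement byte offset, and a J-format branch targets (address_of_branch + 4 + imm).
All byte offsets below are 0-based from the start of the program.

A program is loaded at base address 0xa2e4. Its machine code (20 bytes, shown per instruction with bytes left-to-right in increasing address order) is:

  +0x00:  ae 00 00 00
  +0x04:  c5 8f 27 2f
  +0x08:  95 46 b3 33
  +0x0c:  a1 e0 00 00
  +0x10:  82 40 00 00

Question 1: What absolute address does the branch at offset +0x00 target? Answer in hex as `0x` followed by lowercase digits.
0xa2e8

+0x00: ae 00 00 00 ⇒ word 0xae000000 (big)
  opcode bits[31:24]=0xae: bl/J
  imm@[23:0]=0x0 ⇒ #0
  target = base 0xa2e4 + off 0x00 + 4 + imm 0 = 0xa2e8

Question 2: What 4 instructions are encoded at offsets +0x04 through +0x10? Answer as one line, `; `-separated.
andi R2, #993071; ldi R1, #439091; ld R3, R2; incr R1

@+04  big-endian(c5 8f 27 2f) = 0xc58f272f
  opcode bits[31:24]=0xc5: andi/RI
  [23:22] rd=2 = R2
  [21:0] imm=993071 = #993071
@+08  big-endian(95 46 b3 33) = 0x9546b333
  opcode bits[31:24]=0x95: ldi/RI
  [23:22] rd=1 = R1
  [21:0] imm=439091 = #439091
@+0c  big-endian(a1 e0 00 00) = 0xa1e00000
  opcode bits[31:24]=0xa1: ld/RR
  [23:22] rd=3 = R3
  [21:20] rs=2 = R2
@+10  big-endian(82 40 00 00) = 0x82400000
  opcode bits[31:24]=0x82: incr/R
  [23:22] rd=1 = R1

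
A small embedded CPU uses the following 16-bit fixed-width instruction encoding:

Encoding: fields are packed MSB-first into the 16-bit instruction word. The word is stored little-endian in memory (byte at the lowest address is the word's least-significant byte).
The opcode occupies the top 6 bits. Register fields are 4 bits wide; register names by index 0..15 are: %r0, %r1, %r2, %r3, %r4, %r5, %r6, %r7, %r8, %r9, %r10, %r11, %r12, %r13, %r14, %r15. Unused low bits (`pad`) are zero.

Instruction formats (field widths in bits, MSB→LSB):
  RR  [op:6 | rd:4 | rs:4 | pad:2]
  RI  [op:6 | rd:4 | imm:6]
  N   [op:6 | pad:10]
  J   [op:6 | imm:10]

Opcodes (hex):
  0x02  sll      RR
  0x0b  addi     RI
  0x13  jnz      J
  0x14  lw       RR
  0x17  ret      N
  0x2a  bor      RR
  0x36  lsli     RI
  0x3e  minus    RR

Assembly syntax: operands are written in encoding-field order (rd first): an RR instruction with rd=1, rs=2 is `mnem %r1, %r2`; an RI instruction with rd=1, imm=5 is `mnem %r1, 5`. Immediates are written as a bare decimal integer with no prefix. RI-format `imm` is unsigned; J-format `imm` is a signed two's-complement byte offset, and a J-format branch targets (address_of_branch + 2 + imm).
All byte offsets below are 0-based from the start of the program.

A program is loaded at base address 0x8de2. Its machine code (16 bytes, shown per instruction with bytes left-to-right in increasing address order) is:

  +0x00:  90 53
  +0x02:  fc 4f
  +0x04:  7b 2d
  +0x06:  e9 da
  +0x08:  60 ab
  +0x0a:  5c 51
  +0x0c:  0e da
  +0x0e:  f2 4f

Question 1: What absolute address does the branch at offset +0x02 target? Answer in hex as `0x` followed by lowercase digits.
+0x02: fc 4f ⇒ word 0x4ffc (little)
  opcode bits[15:10]=0x13: jnz/J
  imm@[9:0]=0x3fc (s10→-4) ⇒ -4
  target = base 0x8de2 + off 0x02 + 2 + imm -4 = 0x8de2

0x8de2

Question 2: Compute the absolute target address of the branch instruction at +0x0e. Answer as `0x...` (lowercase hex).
+0x0e: f2 4f ⇒ word 0x4ff2 (little)
  top 6b → 0x13 → jnz [J]
  [9:0] imm=1010 (s10→-14) = -14
  target = base 0x8de2 + off 0x0e + 2 + imm -14 = 0x8de4

0x8de4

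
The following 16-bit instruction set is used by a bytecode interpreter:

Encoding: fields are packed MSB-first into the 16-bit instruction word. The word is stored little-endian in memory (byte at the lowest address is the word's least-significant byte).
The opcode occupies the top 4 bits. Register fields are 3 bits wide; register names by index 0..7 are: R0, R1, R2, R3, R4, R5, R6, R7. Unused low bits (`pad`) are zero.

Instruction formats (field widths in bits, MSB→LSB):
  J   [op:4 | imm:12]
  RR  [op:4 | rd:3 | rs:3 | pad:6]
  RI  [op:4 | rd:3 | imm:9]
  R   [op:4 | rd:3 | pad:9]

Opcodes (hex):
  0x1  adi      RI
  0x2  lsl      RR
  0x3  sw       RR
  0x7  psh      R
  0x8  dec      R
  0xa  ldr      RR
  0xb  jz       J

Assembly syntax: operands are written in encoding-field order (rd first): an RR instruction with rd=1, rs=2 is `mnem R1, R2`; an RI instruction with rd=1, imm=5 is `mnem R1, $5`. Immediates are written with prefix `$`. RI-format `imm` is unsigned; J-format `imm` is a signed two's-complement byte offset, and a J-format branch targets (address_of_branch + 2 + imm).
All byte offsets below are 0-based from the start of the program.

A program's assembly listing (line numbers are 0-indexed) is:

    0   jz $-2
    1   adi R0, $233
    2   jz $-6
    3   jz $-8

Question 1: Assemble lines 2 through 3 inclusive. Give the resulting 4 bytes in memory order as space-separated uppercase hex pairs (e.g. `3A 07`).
FA BF F8 BF

line 2 (jz): pack op=0xb:4|imm=-6:12 = 0xbffa; little→ fa bf
line 3 (jz): pack op=0xb:4|imm=-8:12 = 0xbff8; little→ f8 bf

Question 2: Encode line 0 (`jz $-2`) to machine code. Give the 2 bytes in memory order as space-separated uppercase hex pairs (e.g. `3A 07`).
line 0 (jz): pack op=0xb:4|imm=-2:12 = 0xbffe; little→ fe bf

FE BF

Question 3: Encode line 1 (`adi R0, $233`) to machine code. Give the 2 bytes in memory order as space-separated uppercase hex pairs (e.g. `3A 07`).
E9 10

1. adi fields op=0x1:4|rd=0:3|imm=233:9 → word 10e9h → e9 10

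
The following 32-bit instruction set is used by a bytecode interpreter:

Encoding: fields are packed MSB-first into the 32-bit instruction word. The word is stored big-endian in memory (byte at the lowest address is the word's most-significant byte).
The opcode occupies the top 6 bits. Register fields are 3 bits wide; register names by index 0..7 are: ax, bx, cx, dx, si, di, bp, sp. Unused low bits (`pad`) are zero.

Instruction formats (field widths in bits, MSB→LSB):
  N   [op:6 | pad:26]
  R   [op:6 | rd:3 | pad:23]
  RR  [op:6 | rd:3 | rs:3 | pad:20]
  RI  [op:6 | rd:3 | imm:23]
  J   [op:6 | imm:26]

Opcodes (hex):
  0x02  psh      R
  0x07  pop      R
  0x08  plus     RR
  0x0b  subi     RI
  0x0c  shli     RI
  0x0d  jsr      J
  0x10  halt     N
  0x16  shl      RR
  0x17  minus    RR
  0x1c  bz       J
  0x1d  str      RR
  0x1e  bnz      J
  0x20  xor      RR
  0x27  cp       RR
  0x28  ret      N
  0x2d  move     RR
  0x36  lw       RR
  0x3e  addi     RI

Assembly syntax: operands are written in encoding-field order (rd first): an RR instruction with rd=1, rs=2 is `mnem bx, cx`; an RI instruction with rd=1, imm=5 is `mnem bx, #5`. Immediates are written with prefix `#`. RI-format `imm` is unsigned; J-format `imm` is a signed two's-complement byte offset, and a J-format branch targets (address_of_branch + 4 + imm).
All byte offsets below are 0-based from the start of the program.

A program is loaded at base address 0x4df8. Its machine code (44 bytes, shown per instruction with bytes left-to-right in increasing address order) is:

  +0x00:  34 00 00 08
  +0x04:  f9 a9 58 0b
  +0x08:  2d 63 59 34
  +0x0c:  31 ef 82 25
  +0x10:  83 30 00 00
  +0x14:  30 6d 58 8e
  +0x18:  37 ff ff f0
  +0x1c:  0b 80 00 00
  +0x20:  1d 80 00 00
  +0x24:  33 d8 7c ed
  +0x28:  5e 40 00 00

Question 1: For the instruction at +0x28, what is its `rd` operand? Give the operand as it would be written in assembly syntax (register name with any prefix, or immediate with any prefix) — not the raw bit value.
[28] 5e 40 00 00 → 0x5e400000
  op=0x5e400000>>26=0x17 ⇒ minus (RR)
  rd: (w>>23)&0x7=0x4 → si
  rs: (w>>20)&0x7=0x4 → si

si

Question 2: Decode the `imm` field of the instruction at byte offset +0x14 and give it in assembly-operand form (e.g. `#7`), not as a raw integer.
[14] 30 6d 58 8e → 0x306d588e
  top 6b → 0xc → shli [RI]
  rd: (w>>23)&0x7=0x0 → ax
  imm: (w>>0)&0x7fffff=0x6d588e → #7166094

#7166094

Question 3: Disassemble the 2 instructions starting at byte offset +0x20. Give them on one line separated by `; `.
+0x20: 1d 80 00 00 ⇒ word 0x1d800000 (big)
  op=0x1d800000>>26=0x7 ⇒ pop (R)
  [25:23] rd=3 = dx
+0x24: 33 d8 7c ed ⇒ word 0x33d87ced (big)
  op=0x33d87ced>>26=0xc ⇒ shli (RI)
  [25:23] rd=7 = sp
  [22:0] imm=5799149 = #5799149

pop dx; shli sp, #5799149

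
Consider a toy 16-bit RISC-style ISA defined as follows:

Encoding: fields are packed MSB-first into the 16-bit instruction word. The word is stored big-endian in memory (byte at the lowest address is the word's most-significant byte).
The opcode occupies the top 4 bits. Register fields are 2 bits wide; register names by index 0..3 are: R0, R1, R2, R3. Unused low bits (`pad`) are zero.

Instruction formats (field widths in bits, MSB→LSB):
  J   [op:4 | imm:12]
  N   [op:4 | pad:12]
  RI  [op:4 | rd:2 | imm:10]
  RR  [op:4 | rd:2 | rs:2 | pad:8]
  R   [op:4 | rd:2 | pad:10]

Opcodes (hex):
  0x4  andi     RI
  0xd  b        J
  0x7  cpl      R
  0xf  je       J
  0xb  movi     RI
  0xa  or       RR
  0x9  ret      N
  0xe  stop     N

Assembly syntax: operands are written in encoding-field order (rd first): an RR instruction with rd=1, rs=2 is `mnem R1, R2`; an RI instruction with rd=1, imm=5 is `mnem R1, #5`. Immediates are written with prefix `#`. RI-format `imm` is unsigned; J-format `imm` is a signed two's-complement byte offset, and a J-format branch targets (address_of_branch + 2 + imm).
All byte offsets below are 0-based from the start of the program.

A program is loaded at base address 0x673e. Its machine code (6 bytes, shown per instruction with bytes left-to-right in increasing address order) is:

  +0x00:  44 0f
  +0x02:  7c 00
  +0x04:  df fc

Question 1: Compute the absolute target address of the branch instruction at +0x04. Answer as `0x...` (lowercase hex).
0x6740

off 0x04: read df fc as big → 0xdffc
  top 4b → 0xd → b [J]
  [11:0] imm=4092 (s12→-4) = #-4
  target = base 0x673e + off 0x04 + 2 + imm -4 = 0x6740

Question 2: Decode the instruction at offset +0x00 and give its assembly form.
andi R1, #15

off 0x00: read 44 0f as big → 0x440f
  top 4b → 0x4 → andi [RI]
  [11:10] rd=1 = R1
  [9:0] imm=15 = #15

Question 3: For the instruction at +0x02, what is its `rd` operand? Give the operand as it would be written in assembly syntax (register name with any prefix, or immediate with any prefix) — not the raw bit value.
R3

+0x02: 7c 00 ⇒ word 0x7c00 (big)
  op=0x7c00>>12=0x7 ⇒ cpl (R)
  rd@[11:10]=0x3 ⇒ R3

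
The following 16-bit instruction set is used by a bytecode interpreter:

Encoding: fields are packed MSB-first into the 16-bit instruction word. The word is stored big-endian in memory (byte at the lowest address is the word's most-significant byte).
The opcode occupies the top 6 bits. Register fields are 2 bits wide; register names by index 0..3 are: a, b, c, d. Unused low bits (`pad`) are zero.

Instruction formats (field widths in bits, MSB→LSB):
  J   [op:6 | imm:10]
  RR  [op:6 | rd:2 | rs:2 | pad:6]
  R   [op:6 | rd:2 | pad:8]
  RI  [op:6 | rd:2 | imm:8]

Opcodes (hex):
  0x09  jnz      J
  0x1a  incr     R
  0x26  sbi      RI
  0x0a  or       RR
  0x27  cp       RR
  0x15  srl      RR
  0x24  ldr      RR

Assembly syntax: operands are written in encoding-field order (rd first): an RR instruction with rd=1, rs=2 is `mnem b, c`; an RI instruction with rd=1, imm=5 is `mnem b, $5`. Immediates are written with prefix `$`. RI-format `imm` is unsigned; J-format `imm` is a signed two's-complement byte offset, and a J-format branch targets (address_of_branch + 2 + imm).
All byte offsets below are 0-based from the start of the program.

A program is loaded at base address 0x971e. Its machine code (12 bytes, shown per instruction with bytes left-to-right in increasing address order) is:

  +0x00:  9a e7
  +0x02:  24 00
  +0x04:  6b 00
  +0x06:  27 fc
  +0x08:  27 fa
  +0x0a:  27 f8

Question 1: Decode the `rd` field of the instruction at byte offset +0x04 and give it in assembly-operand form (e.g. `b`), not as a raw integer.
d

+0x04: 6b 00 ⇒ word 0x6b00 (big)
  op=0x6b00>>10=0x1a ⇒ incr (R)
  [9:8] rd=3 = d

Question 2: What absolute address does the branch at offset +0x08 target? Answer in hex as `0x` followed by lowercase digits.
off 0x08: read 27 fa as big → 0x27fa
  op=0x27fa>>10=0x9 ⇒ jnz (J)
  [9:0] imm=1018 (s10→-6) = $-6
  target = base 0x971e + off 0x08 + 2 + imm -6 = 0x9722

0x9722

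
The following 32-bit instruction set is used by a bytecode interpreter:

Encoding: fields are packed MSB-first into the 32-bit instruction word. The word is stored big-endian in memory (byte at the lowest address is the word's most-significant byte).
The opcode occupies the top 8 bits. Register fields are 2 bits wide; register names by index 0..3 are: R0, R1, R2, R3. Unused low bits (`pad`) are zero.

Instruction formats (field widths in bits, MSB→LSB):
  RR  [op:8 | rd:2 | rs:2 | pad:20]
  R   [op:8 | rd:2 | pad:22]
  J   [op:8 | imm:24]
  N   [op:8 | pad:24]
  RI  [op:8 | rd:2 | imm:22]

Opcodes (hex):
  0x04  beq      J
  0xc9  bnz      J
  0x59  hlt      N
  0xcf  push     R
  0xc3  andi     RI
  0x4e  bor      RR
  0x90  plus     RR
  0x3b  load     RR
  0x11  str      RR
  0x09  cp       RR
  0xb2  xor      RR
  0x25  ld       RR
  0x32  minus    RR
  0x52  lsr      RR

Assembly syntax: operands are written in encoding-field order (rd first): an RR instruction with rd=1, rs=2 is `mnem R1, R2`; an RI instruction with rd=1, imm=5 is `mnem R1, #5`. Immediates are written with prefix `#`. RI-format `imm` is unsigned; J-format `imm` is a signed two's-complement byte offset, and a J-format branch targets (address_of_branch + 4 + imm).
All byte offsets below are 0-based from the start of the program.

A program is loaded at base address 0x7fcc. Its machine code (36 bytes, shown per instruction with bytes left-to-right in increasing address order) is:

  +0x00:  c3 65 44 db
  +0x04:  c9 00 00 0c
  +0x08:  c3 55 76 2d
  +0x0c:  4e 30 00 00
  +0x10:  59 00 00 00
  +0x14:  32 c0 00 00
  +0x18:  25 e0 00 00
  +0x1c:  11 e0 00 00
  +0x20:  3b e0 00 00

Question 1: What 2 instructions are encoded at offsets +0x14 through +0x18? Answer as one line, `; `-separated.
minus R3, R0; ld R3, R2

+0x14: 32 c0 00 00 ⇒ word 0x32c00000 (big)
  opcode bits[31:24]=0x32: minus/RR
  rd@[23:22]=0x3 ⇒ R3
  rs@[21:20]=0x0 ⇒ R0
+0x18: 25 e0 00 00 ⇒ word 0x25e00000 (big)
  opcode bits[31:24]=0x25: ld/RR
  rd@[23:22]=0x3 ⇒ R3
  rs@[21:20]=0x2 ⇒ R2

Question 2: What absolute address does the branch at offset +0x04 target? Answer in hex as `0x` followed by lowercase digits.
@+04  big-endian(c9 00 00 0c) = 0xc900000c
  top 8b → 0xc9 → bnz [J]
  imm: (w>>0)&0xffffff=0xc → #12
  target = base 0x7fcc + off 0x04 + 4 + imm 12 = 0x7fe0

0x7fe0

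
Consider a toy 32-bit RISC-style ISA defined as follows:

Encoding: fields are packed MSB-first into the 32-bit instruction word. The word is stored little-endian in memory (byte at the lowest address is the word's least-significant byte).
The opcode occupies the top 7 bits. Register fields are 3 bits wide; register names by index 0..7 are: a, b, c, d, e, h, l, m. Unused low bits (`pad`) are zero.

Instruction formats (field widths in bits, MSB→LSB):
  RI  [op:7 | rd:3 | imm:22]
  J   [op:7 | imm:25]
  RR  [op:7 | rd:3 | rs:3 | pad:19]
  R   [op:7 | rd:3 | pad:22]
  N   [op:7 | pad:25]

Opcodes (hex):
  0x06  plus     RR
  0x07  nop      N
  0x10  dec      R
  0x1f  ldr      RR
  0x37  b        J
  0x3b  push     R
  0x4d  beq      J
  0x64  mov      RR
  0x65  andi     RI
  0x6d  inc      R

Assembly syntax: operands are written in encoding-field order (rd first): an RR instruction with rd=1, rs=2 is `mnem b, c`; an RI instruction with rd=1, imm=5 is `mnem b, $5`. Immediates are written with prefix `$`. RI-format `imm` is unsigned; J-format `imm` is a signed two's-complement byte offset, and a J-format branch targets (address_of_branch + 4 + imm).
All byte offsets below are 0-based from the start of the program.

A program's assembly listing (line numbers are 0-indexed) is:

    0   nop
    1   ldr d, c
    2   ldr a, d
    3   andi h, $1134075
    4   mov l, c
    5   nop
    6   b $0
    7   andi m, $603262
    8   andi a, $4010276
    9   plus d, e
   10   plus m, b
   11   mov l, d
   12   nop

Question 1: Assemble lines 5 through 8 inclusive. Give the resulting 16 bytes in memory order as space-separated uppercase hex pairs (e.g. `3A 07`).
00 00 00 0E 00 00 00 6E 7E 34 C9 CB 24 31 3D CA

L5: nop op=0x7:7|pad=0:25 ⇒ 0x0e000000 ⇒ little 00 00 00 0e
L6: b op=0x37:7|imm=0:25 ⇒ 0x6e000000 ⇒ little 00 00 00 6e
L7: andi op=0x65:7|rd=7:3|imm=603262:22 ⇒ 0xcbc9347e ⇒ little 7e 34 c9 cb
L8: andi op=0x65:7|rd=0:3|imm=4010276:22 ⇒ 0xca3d3124 ⇒ little 24 31 3d ca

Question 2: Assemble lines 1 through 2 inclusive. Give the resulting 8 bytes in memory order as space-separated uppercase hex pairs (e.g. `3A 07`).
00 00 D0 3E 00 00 18 3E

line 1 (ldr): pack op=0x1f:7|rd=3:3|rs=2:3|pad=0:19 = 0x3ed00000; little→ 00 00 d0 3e
line 2 (ldr): pack op=0x1f:7|rd=0:3|rs=3:3|pad=0:19 = 0x3e180000; little→ 00 00 18 3e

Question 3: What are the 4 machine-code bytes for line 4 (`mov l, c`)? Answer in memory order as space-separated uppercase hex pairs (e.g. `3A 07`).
line 4 (mov): pack op=0x64:7|rd=6:3|rs=2:3|pad=0:19 = 0xc9900000; little→ 00 00 90 c9

00 00 90 C9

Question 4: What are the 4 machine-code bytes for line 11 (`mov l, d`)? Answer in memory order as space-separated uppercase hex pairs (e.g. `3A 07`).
line 11 (mov): pack op=0x64:7|rd=6:3|rs=3:3|pad=0:19 = 0xc9980000; little→ 00 00 98 c9

00 00 98 C9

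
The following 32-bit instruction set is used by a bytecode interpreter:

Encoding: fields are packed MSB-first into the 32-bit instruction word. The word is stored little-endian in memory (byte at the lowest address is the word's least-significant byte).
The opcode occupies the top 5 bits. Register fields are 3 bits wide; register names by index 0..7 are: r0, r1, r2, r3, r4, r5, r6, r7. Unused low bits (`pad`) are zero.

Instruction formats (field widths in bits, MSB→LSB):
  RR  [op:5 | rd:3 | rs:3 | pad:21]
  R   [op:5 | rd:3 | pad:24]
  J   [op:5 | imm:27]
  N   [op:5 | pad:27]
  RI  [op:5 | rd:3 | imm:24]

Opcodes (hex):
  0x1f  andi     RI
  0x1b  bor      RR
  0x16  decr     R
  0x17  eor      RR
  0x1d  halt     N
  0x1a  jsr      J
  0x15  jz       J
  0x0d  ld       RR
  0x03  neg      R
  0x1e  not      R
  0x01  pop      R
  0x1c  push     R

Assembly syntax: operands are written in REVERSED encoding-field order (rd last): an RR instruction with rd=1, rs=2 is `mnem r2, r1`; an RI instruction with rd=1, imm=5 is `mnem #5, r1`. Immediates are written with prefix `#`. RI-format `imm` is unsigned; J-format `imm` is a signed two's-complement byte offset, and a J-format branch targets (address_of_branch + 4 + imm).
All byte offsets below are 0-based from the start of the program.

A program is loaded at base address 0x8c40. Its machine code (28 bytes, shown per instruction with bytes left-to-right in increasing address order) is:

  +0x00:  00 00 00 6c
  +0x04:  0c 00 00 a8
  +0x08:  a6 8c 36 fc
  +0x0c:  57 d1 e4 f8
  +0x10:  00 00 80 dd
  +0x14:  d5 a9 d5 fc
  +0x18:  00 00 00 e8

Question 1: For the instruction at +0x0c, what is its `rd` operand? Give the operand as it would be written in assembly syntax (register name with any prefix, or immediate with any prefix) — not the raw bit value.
r0

@+0c  little-endian(57 d1 e4 f8) = 0xf8e4d157
  top 5b → 0x1f → andi [RI]
  rd: (w>>24)&0x7=0x0 → r0
  imm: (w>>0)&0xffffff=0xe4d157 → #14995799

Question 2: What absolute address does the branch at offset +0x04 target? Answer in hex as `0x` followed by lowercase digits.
0x8c54

+0x04: 0c 00 00 a8 ⇒ word 0xa800000c (little)
  opcode bits[31:27]=0x15: jz/J
  imm@[26:0]=0xc ⇒ #12
  target = base 0x8c40 + off 0x04 + 4 + imm 12 = 0x8c54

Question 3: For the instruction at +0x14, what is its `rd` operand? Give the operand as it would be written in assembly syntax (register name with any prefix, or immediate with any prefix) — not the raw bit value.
off 0x14: read d5 a9 d5 fc as little → 0xfcd5a9d5
  op=0xfcd5a9d5>>27=0x1f ⇒ andi (RI)
  [26:24] rd=4 = r4
  [23:0] imm=14002645 = #14002645

r4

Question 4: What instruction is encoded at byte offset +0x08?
[08] a6 8c 36 fc → 0xfc368ca6
  top 5b → 0x1f → andi [RI]
  rd@[26:24]=0x4 ⇒ r4
  imm@[23:0]=0x368ca6 ⇒ #3574950

andi #3574950, r4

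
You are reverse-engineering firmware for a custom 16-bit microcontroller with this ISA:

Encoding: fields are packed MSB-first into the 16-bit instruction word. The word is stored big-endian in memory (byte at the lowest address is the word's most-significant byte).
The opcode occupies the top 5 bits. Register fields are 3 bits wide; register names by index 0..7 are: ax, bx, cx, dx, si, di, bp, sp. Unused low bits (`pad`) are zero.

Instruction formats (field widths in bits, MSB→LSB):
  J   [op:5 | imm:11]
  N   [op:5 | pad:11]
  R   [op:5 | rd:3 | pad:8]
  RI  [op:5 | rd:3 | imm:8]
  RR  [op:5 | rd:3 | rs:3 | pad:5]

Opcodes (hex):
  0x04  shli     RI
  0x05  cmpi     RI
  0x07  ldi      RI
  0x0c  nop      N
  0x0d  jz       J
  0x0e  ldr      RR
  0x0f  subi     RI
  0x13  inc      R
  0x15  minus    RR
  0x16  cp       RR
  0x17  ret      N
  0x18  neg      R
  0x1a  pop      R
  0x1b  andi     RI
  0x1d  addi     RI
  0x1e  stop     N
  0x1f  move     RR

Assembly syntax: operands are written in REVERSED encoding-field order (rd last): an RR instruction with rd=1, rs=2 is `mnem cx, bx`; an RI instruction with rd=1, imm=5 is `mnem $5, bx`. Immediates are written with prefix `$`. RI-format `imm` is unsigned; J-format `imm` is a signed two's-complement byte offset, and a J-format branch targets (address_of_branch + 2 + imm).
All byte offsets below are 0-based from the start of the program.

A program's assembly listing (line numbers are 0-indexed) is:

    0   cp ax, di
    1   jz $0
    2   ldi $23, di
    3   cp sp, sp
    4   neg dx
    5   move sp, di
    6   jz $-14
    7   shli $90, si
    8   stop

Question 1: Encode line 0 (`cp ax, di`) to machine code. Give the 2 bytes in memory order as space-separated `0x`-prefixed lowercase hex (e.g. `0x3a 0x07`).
0xb5 0x00

L0: cp op=0x16:5|rd=5:3|rs=0:3|pad=0:5 ⇒ 0xb500 ⇒ big b5 00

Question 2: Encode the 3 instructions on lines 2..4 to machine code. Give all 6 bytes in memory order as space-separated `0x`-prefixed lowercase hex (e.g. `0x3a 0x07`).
L2: ldi op=0x7:5|rd=5:3|imm=23:8 ⇒ 0x3d17 ⇒ big 3d 17
L3: cp op=0x16:5|rd=7:3|rs=7:3|pad=0:5 ⇒ 0xb7e0 ⇒ big b7 e0
L4: neg op=0x18:5|rd=3:3|pad=0:8 ⇒ 0xc300 ⇒ big c3 00

0x3d 0x17 0xb7 0xe0 0xc3 0x00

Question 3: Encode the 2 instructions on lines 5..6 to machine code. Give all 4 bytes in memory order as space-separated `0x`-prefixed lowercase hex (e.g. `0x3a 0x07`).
0xfd 0xe0 0x6f 0xf2

5. move fields op=0x1f:5|rd=5:3|rs=7:3|pad=0:5 → word fde0h → fd e0
6. jz fields op=0xd:5|imm=-14:11 → word 6ff2h → 6f f2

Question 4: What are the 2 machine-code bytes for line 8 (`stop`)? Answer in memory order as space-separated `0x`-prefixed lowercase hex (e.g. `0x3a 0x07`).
L8: stop op=0x1e:5|pad=0:11 ⇒ 0xf000 ⇒ big f0 00

0xf0 0x00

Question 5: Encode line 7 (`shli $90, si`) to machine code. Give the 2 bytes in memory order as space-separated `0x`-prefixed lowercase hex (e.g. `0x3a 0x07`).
L7: shli op=0x4:5|rd=4:3|imm=90:8 ⇒ 0x245a ⇒ big 24 5a

0x24 0x5a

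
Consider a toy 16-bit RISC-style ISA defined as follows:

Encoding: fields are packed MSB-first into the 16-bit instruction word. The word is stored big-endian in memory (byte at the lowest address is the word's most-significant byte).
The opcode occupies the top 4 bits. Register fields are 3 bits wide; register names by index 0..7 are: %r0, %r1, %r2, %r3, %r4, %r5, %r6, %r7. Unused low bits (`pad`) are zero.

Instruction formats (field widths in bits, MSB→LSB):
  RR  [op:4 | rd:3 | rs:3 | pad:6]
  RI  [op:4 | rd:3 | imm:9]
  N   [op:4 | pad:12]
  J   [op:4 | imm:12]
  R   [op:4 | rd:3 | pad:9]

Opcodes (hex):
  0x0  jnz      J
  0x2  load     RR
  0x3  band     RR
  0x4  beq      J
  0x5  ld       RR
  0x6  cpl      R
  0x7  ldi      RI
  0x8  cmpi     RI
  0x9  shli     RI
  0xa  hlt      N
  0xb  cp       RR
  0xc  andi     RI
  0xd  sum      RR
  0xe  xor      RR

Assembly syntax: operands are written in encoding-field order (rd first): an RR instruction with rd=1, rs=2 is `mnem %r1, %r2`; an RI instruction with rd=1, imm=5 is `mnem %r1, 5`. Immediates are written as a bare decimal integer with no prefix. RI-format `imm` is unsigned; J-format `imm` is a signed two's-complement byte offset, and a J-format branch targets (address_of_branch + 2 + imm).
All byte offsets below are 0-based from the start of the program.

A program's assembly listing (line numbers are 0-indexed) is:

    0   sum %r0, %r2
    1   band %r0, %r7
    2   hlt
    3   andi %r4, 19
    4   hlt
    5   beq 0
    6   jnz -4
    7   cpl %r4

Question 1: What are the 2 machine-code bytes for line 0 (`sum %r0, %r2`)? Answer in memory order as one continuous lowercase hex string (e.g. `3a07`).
d080

line 0 (sum): pack op=0xd:4|rd=0:3|rs=2:3|pad=0:6 = 0xd080; big→ d0 80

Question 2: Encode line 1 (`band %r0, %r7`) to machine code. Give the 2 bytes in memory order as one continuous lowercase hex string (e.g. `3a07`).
L1: band op=0x3:4|rd=0:3|rs=7:3|pad=0:6 ⇒ 0x31c0 ⇒ big 31 c0

31c0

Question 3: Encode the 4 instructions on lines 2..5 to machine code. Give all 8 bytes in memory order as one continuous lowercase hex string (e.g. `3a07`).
L2: hlt op=0xa:4|pad=0:12 ⇒ 0xa000 ⇒ big a0 00
L3: andi op=0xc:4|rd=4:3|imm=19:9 ⇒ 0xc813 ⇒ big c8 13
L4: hlt op=0xa:4|pad=0:12 ⇒ 0xa000 ⇒ big a0 00
L5: beq op=0x4:4|imm=0:12 ⇒ 0x4000 ⇒ big 40 00

a000c813a0004000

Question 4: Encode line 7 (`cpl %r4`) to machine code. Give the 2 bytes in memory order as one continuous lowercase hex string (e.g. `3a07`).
6800

L7: cpl op=0x6:4|rd=4:3|pad=0:9 ⇒ 0x6800 ⇒ big 68 00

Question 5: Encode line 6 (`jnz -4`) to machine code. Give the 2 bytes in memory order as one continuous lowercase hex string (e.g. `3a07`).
0ffc

L6: jnz op=0x0:4|imm=-4:12 ⇒ 0x0ffc ⇒ big 0f fc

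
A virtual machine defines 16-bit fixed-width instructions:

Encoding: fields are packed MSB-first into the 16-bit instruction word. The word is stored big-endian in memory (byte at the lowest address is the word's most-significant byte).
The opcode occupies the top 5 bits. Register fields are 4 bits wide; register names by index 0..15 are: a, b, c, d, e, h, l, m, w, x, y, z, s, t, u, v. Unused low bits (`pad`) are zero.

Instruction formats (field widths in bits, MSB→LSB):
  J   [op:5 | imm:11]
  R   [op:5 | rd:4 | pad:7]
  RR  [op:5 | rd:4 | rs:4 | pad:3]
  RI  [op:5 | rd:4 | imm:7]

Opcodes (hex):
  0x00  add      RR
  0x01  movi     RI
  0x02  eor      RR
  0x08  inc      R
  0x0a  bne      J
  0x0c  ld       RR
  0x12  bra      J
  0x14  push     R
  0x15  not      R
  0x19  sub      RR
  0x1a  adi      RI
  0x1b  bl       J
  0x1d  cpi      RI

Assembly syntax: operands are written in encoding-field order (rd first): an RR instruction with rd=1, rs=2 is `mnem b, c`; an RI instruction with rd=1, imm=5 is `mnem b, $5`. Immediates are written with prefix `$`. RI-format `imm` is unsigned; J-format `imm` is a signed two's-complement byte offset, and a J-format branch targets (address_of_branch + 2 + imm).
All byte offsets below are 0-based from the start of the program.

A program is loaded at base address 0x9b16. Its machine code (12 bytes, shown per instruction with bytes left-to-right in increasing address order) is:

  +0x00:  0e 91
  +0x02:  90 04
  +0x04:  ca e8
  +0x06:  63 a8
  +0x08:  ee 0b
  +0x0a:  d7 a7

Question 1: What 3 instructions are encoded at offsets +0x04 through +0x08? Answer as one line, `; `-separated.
sub h, t; ld m, h; cpi s, $11

+0x04: ca e8 ⇒ word 0xcae8 (big)
  top 5b → 0x19 → sub [RR]
  rd@[10:7]=0x5 ⇒ h
  rs@[6:3]=0xd ⇒ t
+0x06: 63 a8 ⇒ word 0x63a8 (big)
  top 5b → 0xc → ld [RR]
  rd@[10:7]=0x7 ⇒ m
  rs@[6:3]=0x5 ⇒ h
+0x08: ee 0b ⇒ word 0xee0b (big)
  top 5b → 0x1d → cpi [RI]
  rd@[10:7]=0xc ⇒ s
  imm@[6:0]=0xb ⇒ $11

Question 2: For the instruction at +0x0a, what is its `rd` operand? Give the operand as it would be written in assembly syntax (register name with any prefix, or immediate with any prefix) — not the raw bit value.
[0a] d7 a7 → 0xd7a7
  top 5b → 0x1a → adi [RI]
  rd: (w>>7)&0xf=0xf → v
  imm: (w>>0)&0x7f=0x27 → $39

v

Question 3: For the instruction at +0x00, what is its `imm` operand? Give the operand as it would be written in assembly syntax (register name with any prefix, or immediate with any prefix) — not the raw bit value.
[00] 0e 91 → 0x0e91
  top 5b → 0x1 → movi [RI]
  rd: (w>>7)&0xf=0xd → t
  imm: (w>>0)&0x7f=0x11 → $17

$17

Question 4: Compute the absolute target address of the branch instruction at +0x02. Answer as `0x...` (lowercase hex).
off 0x02: read 90 04 as big → 0x9004
  top 5b → 0x12 → bra [J]
  imm: (w>>0)&0x7ff=0x4 → $4
  target = base 0x9b16 + off 0x02 + 2 + imm 4 = 0x9b1e

0x9b1e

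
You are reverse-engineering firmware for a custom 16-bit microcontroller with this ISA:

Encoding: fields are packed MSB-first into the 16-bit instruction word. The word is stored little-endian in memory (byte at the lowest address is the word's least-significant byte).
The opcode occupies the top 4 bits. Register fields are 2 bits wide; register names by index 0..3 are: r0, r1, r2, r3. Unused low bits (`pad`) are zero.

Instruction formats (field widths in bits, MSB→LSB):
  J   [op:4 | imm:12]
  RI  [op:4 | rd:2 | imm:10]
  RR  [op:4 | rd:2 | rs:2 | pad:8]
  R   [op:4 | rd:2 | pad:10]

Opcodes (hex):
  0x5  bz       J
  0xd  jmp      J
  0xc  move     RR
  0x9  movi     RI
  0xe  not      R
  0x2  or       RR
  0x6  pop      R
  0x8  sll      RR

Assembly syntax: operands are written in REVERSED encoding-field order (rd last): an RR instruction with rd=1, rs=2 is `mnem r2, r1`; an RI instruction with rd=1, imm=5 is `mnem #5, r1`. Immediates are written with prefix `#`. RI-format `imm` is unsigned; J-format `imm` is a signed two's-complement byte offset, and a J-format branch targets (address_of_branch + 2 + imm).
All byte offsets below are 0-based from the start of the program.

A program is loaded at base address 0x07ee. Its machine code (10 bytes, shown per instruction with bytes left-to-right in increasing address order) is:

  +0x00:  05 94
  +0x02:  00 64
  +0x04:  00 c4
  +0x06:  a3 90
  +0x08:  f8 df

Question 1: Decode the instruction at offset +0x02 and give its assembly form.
pop r1

off 0x02: read 00 64 as little → 0x6400
  op=0x6400>>12=0x6 ⇒ pop (R)
  rd: (w>>10)&0x3=0x1 → r1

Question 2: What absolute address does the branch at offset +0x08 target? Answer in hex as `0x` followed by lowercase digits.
0x07f0

[08] f8 df → 0xdff8
  op=0xdff8>>12=0xd ⇒ jmp (J)
  imm@[11:0]=0xff8 (s12→-8) ⇒ #-8
  target = base 0x07ee + off 0x08 + 2 + imm -8 = 0x07f0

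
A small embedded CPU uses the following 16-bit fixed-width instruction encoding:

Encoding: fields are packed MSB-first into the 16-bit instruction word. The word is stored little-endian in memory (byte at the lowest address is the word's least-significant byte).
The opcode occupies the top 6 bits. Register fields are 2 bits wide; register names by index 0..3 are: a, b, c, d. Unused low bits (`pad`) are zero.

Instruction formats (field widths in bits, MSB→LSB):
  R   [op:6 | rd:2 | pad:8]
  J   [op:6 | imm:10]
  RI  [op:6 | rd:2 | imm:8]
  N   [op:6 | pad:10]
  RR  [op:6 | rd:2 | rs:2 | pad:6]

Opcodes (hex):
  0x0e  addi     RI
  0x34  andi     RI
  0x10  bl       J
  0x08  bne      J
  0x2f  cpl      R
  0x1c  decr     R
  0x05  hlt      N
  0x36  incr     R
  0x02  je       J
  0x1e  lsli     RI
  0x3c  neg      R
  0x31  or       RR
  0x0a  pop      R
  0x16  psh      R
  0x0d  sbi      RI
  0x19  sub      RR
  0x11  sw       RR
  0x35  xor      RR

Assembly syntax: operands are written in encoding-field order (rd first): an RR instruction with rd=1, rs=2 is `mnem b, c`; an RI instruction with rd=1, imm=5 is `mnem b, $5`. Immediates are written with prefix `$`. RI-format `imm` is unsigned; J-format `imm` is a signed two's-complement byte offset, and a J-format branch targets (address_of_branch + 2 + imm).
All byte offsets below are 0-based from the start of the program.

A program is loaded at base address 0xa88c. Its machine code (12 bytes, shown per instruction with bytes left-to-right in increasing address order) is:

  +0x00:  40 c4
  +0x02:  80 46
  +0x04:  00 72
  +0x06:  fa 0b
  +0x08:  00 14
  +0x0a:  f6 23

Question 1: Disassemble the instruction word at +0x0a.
bne $-10

off 0x0a: read f6 23 as little → 0x23f6
  opcode bits[15:10]=0x8: bne/J
  imm: (w>>0)&0x3ff=0x3f6 (s10→-10) → $-10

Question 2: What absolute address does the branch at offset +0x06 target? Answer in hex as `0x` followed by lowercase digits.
0xa88e

@+06  little-endian(fa 0b) = 0x0bfa
  top 6b → 0x2 → je [J]
  [9:0] imm=1018 (s10→-6) = $-6
  target = base 0xa88c + off 0x06 + 2 + imm -6 = 0xa88e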